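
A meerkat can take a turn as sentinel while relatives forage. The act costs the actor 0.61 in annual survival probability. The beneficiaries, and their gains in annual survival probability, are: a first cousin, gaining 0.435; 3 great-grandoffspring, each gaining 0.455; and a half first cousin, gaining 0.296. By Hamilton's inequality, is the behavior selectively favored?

Hamilton's rule: the trait is favored when the sum of r·B over every recipient exceeds the actor's cost C.
r to a first cousin = 0.125 (first cousins share one grandparent pair — two paths of length 4: r = 2·(1/2)^4 = 1/8).
r to a great-grandoffspring = 0.125 (three parent–offspring links: r = (1/2)^3 = 1/8).
r to a half first cousin = 0.0625 (half first cousins share one grandparent — one path of length 4: r = (1/2)^4 = 1/16).
Summing one r·B term per recipient: 1·0.125·0.435 + 3·0.125·0.455 + 1·0.0625·0.296 = 0.2435.
0.2435 < 0.61: the indirect benefit is less than the cost.

No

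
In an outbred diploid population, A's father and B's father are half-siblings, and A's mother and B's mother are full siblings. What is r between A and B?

Relatedness sums over independent paths through distinct common ancestors.
A and B are related in two ways: half first cousins through their fathers (r = 1/16) and first cousins through their mothers (r = 1/8).
r = 1/16 + 1/8 = 0.1875.

0.1875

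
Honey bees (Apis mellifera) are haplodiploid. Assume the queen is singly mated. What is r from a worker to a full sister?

0.75

Haplodiploid full sisters inherit their father's entire haploid genome identically (contributing 1/2) and on average half of their mother's contribution (1/2 · 1/2 = 1/4); r = 1/2 + 1/4 = 3/4.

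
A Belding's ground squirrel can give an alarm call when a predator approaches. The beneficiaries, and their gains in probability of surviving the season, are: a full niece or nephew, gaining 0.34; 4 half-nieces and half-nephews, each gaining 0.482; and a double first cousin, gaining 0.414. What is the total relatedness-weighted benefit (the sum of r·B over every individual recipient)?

r to a full niece or nephew = 0.25 (full aunt/uncle↔niece/nephew: two paths of length 3 through the shared grandparent pair: r = 2·(1/2)^3 = 1/4).
r to a half-niece or half-nephew = 1/8 (half-aunt/uncle↔niece/nephew: one path of length 3: r = (1/2)^3 = 1/8).
r to a double first cousin = 0.25 (double first cousins share both grandparent pairs — four paths of length 4: r = 4·(1/2)^4 = 1/4).
Summing one r·B term per recipient: 1·0.25·0.34 + 4·0.125·0.482 + 1·0.25·0.414 = 0.4295.

0.4295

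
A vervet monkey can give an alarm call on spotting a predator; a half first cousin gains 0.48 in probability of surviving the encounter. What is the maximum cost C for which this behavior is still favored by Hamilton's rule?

0.03

r to a half first cousin = 1/16 (half first cousins share one grandparent — one path of length 4: r = (1/2)^4 = 1/16).
Hamilton's rule: n·r·B > C, so the trait is favored while C < n·r·B = 1·0.0625·0.48 = 0.03.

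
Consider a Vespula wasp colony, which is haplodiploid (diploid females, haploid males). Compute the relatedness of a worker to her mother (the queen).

0.5

One meiotic link between diploid queen and diploid daughter: r = 1/2.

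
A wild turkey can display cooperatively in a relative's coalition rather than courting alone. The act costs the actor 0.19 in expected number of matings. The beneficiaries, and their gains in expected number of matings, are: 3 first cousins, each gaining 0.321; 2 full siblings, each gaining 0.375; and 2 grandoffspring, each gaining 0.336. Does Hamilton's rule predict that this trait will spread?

Hamilton's rule: the trait is favored when the sum of r·B over every recipient exceeds the actor's cost C.
r to a first cousin = 0.125 (first cousins share one grandparent pair — two paths of length 4: r = 2·(1/2)^4 = 1/8).
r to a full sibling = 1/2 (full sibs share both parents — two paths of length 2: r = 2·(1/2)^2 = 1/2).
r to a grandoffspring = 0.25 (two parent–offspring links: r = (1/2)^2 = 1/4).
Summing one r·B term per recipient: 3·0.125·0.321 + 2·0.5·0.375 + 2·0.25·0.336 = 0.663375.
0.663375 > 0.19: the indirect benefit exceeds the cost.

Yes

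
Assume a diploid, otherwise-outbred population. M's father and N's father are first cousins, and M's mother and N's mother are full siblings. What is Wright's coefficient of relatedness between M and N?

Independent pedigree routes through distinct common ancestors add.
M and N are related in two ways: second cousins through their fathers (r = 1/32) and first cousins through their mothers (r = 1/8).
r = 1/32 + 1/8 = 0.15625.

0.15625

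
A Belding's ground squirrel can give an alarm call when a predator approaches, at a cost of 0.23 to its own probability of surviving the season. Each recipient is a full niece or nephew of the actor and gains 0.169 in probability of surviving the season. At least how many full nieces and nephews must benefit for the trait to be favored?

6

r to a full niece or nephew = 0.25 (full aunt/uncle↔niece/nephew: two paths of length 3 through the shared grandparent pair: r = 2·(1/2)^3 = 1/4).
Hamilton's rule: n·r·B > C  ⇒  n > C/(r·B) = 0.23/(0.25·0.169) = 5.444.
The smallest integer exceeding 5.444 is 6.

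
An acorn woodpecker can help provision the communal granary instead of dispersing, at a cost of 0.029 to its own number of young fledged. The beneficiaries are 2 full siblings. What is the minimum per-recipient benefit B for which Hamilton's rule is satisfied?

r to a full sibling = 0.5 (full sibs share both parents — two paths of length 2: r = 2·(1/2)^2 = 1/2).
Hamilton's rule with n recipients of equal r: n·r·B > C, so B > C/(n·r) = 0.029/(2·0.5) = 0.029.

0.029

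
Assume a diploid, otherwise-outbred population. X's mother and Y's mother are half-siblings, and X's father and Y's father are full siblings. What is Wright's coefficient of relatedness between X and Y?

0.1875

With two independent routes of shared ancestry, r is the sum of the two contributions.
X and Y are related in two ways: half first cousins through their mothers (r = 1/16) and first cousins through their fathers (r = 1/8).
r = 1/16 + 1/8 = 3/16 = 0.1875.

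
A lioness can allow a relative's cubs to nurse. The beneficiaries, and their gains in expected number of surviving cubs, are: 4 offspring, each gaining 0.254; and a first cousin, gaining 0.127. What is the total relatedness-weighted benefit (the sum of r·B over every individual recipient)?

0.523875

r to an offspring = 0.5 (one parent–offspring link: r = (1/2)^1 = 1/2).
r to a first cousin = 0.125 (first cousins share one grandparent pair — two paths of length 4: r = 2·(1/2)^4 = 1/8).
Summing one r·B term per recipient: 4·0.5·0.254 + 1·0.125·0.127 = 0.523875.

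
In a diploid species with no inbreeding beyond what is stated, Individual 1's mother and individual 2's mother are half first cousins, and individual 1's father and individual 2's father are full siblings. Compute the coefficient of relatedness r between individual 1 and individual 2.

Independent pedigree routes through distinct common ancestors add.
Individual 1 and individual 2 are related in two ways: half second cousins through their mothers (r = 1/64) and first cousins through their fathers (r = 1/8).
r = 1/64 + 1/8 = 0.140625.

0.140625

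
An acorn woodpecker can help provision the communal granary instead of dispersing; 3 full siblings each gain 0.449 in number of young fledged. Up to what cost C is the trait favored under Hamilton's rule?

r to a full sibling = 0.5 (full sibs share both parents — two paths of length 2: r = 2·(1/2)^2 = 1/2).
Hamilton's rule: n·r·B > C, so the trait is favored while C < n·r·B = 3·0.5·0.449 = 0.6735.

0.6735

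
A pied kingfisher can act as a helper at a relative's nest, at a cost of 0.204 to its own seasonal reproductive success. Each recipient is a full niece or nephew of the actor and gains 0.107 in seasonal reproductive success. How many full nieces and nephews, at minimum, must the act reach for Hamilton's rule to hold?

8

r to a full niece or nephew = 1/4 (full aunt/uncle↔niece/nephew: two paths of length 3 through the shared grandparent pair: r = 2·(1/2)^3 = 1/4).
Hamilton's rule: n·r·B > C  ⇒  n > C/(r·B) = 0.204/(0.25·0.107) = 7.626.
The smallest integer exceeding 7.626 is 8.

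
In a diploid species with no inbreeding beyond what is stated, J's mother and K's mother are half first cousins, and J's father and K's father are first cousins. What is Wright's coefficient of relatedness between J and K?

0.046875

Independent pedigree routes through distinct common ancestors add.
J and K are related in two ways: half second cousins through their mothers (r = 1/64) and second cousins through their fathers (r = 1/32).
r = 1/64 + 1/32 = 3/64 = 0.046875.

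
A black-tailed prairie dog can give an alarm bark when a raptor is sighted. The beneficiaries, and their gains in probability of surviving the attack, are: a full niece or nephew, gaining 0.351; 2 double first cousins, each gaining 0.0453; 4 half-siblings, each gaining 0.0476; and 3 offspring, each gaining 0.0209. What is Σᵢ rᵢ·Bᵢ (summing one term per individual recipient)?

0.18935

r to a full niece or nephew = 0.25 (full aunt/uncle↔niece/nephew: two paths of length 3 through the shared grandparent pair: r = 2·(1/2)^3 = 1/4).
r to a double first cousin = 0.25 (double first cousins share both grandparent pairs — four paths of length 4: r = 4·(1/2)^4 = 1/4).
r to a half-sibling = 1/4 (half-sibs share one parent — one path of length 2: r = (1/2)^2 = 1/4).
r to an offspring = 1/2 (one parent–offspring link: r = (1/2)^1 = 1/2).
Summing one r·B term per recipient: 1·0.25·0.351 + 2·0.25·0.0453 + 4·0.25·0.0476 + 3·0.5·0.0209 = 0.18935.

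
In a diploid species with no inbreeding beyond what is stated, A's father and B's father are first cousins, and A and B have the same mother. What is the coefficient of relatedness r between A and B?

With two independent routes of shared ancestry, r is the sum of the two contributions.
A and B are related in two ways: second cousins through their fathers (r = 1/32) and half-sibs through their shared mother (r = 1/4).
r = 1/32 + 1/4 = 0.28125.

0.28125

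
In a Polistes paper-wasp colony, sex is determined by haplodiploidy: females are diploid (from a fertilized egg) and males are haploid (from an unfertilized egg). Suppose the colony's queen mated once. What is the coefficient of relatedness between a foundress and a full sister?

Haplodiploid full sisters inherit their father's entire haploid genome identically (contributing 1/2) and on average half of their mother's contribution (1/2 · 1/2 = 1/4); r = 1/2 + 1/4 = 3/4.

0.75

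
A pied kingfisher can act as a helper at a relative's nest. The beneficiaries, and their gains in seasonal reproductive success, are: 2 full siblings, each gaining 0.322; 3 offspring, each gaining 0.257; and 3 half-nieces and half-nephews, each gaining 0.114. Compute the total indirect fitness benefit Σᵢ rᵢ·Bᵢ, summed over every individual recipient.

r to a full sibling = 0.5 (full sibs share both parents — two paths of length 2: r = 2·(1/2)^2 = 1/2).
r to an offspring = 0.5 (one parent–offspring link: r = (1/2)^1 = 1/2).
r to a half-niece or half-nephew = 0.125 (half-aunt/uncle↔niece/nephew: one path of length 3: r = (1/2)^3 = 1/8).
Summing one r·B term per recipient: 2·0.5·0.322 + 3·0.5·0.257 + 3·0.125·0.114 = 0.75025.

0.75025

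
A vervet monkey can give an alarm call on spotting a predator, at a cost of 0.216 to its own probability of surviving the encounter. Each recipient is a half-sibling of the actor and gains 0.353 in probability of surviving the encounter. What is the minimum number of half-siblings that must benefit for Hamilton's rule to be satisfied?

r to a half-sibling = 1/4 (half-sibs share one parent — one path of length 2: r = (1/2)^2 = 1/4).
Hamilton's rule: n·r·B > C  ⇒  n > C/(r·B) = 0.216/(0.25·0.353) = 2.448.
The smallest integer exceeding 2.448 is 3.

3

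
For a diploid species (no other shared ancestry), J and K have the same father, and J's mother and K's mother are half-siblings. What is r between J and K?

0.3125

Independent pedigree routes through distinct common ancestors add.
J and K are related in two ways: half-sibs through their shared father (r = 1/4) and half first cousins through their mothers (r = 1/16).
r = 1/4 + 1/16 = 0.3125.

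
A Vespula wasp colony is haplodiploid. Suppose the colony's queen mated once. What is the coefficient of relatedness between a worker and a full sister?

Haplodiploid full sisters inherit their father's entire haploid genome identically (contributing 1/2) and on average half of their mother's contribution (1/2 · 1/2 = 1/4); r = 1/2 + 1/4 = 3/4.

0.75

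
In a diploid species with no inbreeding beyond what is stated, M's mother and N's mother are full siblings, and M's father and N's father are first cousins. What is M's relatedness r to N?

0.15625

Relatedness sums over independent paths through distinct common ancestors.
M and N are related in two ways: first cousins through their mothers (r = 1/8) and second cousins through their fathers (r = 1/32).
r = 1/8 + 1/32 = 5/32 = 0.15625.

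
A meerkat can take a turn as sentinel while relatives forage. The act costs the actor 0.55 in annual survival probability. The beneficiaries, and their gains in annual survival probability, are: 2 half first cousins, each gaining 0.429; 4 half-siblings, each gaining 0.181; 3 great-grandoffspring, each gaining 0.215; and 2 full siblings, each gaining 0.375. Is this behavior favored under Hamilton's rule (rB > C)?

Yes

Hamilton's rule: the trait is favored when the sum of r·B over every recipient exceeds the actor's cost C.
r to a half first cousin = 0.0625 (half first cousins share one grandparent — one path of length 4: r = (1/2)^4 = 1/16).
r to a half-sibling = 0.25 (half-sibs share one parent — one path of length 2: r = (1/2)^2 = 1/4).
r to a great-grandoffspring = 0.125 (three parent–offspring links: r = (1/2)^3 = 1/8).
r to a full sibling = 0.5 (full sibs share both parents — two paths of length 2: r = 2·(1/2)^2 = 1/2).
Summing one r·B term per recipient: 2·0.0625·0.429 + 4·0.25·0.181 + 3·0.125·0.215 + 2·0.5·0.375 = 0.69025.
0.69025 > 0.55: the indirect benefit exceeds the cost.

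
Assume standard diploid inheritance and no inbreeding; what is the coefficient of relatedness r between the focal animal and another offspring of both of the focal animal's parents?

Each parent–offspring link contributes a factor of 1/2, and independent paths through distinct common ancestors add.
Full sibs share both parents — two paths of length 2: r = 2·(1/2)^2 = 1/2.

0.5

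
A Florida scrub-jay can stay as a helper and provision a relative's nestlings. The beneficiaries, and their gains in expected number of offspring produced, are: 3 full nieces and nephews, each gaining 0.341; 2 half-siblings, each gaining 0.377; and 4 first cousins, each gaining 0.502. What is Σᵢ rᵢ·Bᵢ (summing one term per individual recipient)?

r to a full niece or nephew = 0.25 (full aunt/uncle↔niece/nephew: two paths of length 3 through the shared grandparent pair: r = 2·(1/2)^3 = 1/4).
r to a half-sibling = 0.25 (half-sibs share one parent — one path of length 2: r = (1/2)^2 = 1/4).
r to a first cousin = 1/8 (first cousins share one grandparent pair — two paths of length 4: r = 2·(1/2)^4 = 1/8).
Summing one r·B term per recipient: 3·0.25·0.341 + 2·0.25·0.377 + 4·0.125·0.502 = 0.69525.

0.69525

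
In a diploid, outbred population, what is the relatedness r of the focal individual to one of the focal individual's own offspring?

Each parent–offspring link contributes a factor of 1/2, and independent paths through distinct common ancestors add.
One parent–offspring link: r = (1/2)^1 = 1/2.

0.5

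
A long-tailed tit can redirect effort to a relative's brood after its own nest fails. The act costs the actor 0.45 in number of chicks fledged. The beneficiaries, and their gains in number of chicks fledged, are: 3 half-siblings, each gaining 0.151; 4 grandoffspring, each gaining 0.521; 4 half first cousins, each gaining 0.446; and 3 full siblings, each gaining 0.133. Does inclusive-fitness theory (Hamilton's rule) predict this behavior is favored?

Hamilton's rule: the trait is favored when the sum of r·B over every recipient exceeds the actor's cost C.
r to a half-sibling = 1/4 (half-sibs share one parent — one path of length 2: r = (1/2)^2 = 1/4).
r to a grandoffspring = 1/4 (two parent–offspring links: r = (1/2)^2 = 1/4).
r to a half first cousin = 0.0625 (half first cousins share one grandparent — one path of length 4: r = (1/2)^4 = 1/16).
r to a full sibling = 1/2 (full sibs share both parents — two paths of length 2: r = 2·(1/2)^2 = 1/2).
Summing one r·B term per recipient: 3·0.25·0.151 + 4·0.25·0.521 + 4·0.0625·0.446 + 3·0.5·0.133 = 0.94525.
0.94525 > 0.45: the indirect benefit exceeds the cost.

Yes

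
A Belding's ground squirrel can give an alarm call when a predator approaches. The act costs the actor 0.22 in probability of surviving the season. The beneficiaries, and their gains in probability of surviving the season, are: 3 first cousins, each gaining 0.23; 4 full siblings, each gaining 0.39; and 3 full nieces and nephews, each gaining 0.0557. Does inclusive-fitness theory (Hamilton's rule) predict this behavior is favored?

Hamilton's rule: the trait is favored when the sum of r·B over every recipient exceeds the actor's cost C.
r to a first cousin = 1/8 (first cousins share one grandparent pair — two paths of length 4: r = 2·(1/2)^4 = 1/8).
r to a full sibling = 0.5 (full sibs share both parents — two paths of length 2: r = 2·(1/2)^2 = 1/2).
r to a full niece or nephew = 1/4 (full aunt/uncle↔niece/nephew: two paths of length 3 through the shared grandparent pair: r = 2·(1/2)^3 = 1/4).
Summing one r·B term per recipient: 3·0.125·0.23 + 4·0.5·0.39 + 3·0.25·0.0557 = 0.908025.
0.908025 > 0.22: the indirect benefit exceeds the cost.

Yes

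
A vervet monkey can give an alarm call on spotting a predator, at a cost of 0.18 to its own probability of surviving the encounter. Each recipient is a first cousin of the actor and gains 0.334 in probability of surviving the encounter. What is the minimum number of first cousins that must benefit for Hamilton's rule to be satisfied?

5

r to a first cousin = 0.125 (first cousins share one grandparent pair — two paths of length 4: r = 2·(1/2)^4 = 1/8).
Hamilton's rule: n·r·B > C  ⇒  n > C/(r·B) = 0.18/(0.125·0.334) = 4.311.
The smallest integer exceeding 4.311 is 5.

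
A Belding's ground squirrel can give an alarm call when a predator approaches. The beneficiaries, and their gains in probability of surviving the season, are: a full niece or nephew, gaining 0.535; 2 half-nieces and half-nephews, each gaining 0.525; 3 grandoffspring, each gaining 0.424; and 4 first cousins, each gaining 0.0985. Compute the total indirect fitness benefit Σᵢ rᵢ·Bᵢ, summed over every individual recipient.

0.63225

r to a full niece or nephew = 0.25 (full aunt/uncle↔niece/nephew: two paths of length 3 through the shared grandparent pair: r = 2·(1/2)^3 = 1/4).
r to a half-niece or half-nephew = 1/8 (half-aunt/uncle↔niece/nephew: one path of length 3: r = (1/2)^3 = 1/8).
r to a grandoffspring = 0.25 (two parent–offspring links: r = (1/2)^2 = 1/4).
r to a first cousin = 0.125 (first cousins share one grandparent pair — two paths of length 4: r = 2·(1/2)^4 = 1/8).
Summing one r·B term per recipient: 1·0.25·0.535 + 2·0.125·0.525 + 3·0.25·0.424 + 4·0.125·0.0985 = 0.63225.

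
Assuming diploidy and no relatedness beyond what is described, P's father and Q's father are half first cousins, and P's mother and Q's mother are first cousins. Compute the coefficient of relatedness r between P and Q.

0.046875

Wright's path rule: contributions from independent ancestry routes add.
P and Q are related in two ways: half second cousins through their fathers (r = 1/64) and second cousins through their mothers (r = 1/32).
r = 1/64 + 1/32 = 3/64 = 0.046875.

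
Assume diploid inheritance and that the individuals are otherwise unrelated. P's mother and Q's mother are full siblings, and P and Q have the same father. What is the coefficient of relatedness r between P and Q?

Independent pedigree routes through distinct common ancestors add.
P and Q are related in two ways: first cousins through their mothers (r = 1/8) and half-sibs through their shared father (r = 1/4).
r = 1/8 + 1/4 = 0.375.

0.375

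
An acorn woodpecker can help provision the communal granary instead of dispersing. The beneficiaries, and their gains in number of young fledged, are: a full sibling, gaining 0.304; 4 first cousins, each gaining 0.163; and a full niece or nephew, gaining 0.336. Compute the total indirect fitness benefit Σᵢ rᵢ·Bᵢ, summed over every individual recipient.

r to a full sibling = 0.5 (full sibs share both parents — two paths of length 2: r = 2·(1/2)^2 = 1/2).
r to a first cousin = 0.125 (first cousins share one grandparent pair — two paths of length 4: r = 2·(1/2)^4 = 1/8).
r to a full niece or nephew = 0.25 (full aunt/uncle↔niece/nephew: two paths of length 3 through the shared grandparent pair: r = 2·(1/2)^3 = 1/4).
Summing one r·B term per recipient: 1·0.5·0.304 + 4·0.125·0.163 + 1·0.25·0.336 = 0.3175.

0.3175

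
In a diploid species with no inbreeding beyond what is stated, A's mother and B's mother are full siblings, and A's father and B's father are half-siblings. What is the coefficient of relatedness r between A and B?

0.1875

Wright's path rule: contributions from independent ancestry routes add.
A and B are related in two ways: first cousins through their mothers (r = 1/8) and half first cousins through their fathers (r = 1/16).
r = 1/8 + 1/16 = 3/16 = 0.1875.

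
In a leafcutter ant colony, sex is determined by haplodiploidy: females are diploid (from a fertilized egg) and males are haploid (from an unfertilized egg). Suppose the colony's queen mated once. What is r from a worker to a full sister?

0.75

Haplodiploid full sisters inherit their father's entire haploid genome identically (contributing 1/2) and on average half of their mother's contribution (1/2 · 1/2 = 1/4); r = 1/2 + 1/4 = 3/4.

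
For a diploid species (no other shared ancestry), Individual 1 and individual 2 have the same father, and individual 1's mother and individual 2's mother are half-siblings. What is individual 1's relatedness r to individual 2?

Relatedness sums over independent paths through distinct common ancestors.
Individual 1 and individual 2 are related in two ways: half-sibs through their shared father (r = 1/4) and half first cousins through their mothers (r = 1/16).
r = 1/4 + 1/16 = 5/16 = 0.3125.

0.3125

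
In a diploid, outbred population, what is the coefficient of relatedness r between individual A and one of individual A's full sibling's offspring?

0.25

Each parent–offspring link contributes a factor of 1/2, and independent paths through distinct common ancestors add.
Full aunt/uncle↔niece/nephew: two paths of length 3 through the shared grandparent pair: r = 2·(1/2)^3 = 1/4.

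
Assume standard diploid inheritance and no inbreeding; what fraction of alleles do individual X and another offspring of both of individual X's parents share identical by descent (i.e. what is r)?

Each parent–offspring link contributes a factor of 1/2, and independent paths through distinct common ancestors add.
Full sibs share both parents — two paths of length 2: r = 2·(1/2)^2 = 1/2.

0.5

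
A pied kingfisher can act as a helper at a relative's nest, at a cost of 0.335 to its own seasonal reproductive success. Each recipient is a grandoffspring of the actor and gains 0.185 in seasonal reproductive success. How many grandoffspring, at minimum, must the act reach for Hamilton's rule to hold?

8

r to a grandoffspring = 0.25 (two parent–offspring links: r = (1/2)^2 = 1/4).
Hamilton's rule: n·r·B > C  ⇒  n > C/(r·B) = 0.335/(0.25·0.185) = 7.243.
The smallest integer exceeding 7.243 is 8.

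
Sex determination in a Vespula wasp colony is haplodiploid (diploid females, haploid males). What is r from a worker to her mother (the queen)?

0.5

One meiotic link between diploid queen and diploid daughter: r = 1/2.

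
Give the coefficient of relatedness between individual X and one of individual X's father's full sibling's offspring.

Each parent–offspring link contributes a factor of 1/2, and independent paths through distinct common ancestors add.
First cousins share one grandparent pair — two paths of length 4: r = 2·(1/2)^4 = 1/8.

0.125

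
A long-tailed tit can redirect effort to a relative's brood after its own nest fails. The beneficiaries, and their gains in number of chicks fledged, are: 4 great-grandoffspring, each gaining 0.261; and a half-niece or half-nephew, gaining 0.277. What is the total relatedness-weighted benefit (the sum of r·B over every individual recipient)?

r to a great-grandoffspring = 0.125 (three parent–offspring links: r = (1/2)^3 = 1/8).
r to a half-niece or half-nephew = 1/8 (half-aunt/uncle↔niece/nephew: one path of length 3: r = (1/2)^3 = 1/8).
Summing one r·B term per recipient: 4·0.125·0.261 + 1·0.125·0.277 = 0.165125.

0.165125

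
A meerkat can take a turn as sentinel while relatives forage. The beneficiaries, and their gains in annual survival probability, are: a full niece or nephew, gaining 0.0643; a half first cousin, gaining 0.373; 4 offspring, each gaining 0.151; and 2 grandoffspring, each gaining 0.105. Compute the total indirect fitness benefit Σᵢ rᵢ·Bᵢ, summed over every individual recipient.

0.3938875

r to a full niece or nephew = 0.25 (full aunt/uncle↔niece/nephew: two paths of length 3 through the shared grandparent pair: r = 2·(1/2)^3 = 1/4).
r to a half first cousin = 0.0625 (half first cousins share one grandparent — one path of length 4: r = (1/2)^4 = 1/16).
r to an offspring = 0.5 (one parent–offspring link: r = (1/2)^1 = 1/2).
r to a grandoffspring = 0.25 (two parent–offspring links: r = (1/2)^2 = 1/4).
Summing one r·B term per recipient: 1·0.25·0.0643 + 1·0.0625·0.373 + 4·0.5·0.151 + 2·0.25·0.105 = 0.3938875.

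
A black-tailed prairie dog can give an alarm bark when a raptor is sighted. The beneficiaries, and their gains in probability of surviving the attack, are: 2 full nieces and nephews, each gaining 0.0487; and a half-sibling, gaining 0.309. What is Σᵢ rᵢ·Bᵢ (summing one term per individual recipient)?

0.1016

r to a full niece or nephew = 1/4 (full aunt/uncle↔niece/nephew: two paths of length 3 through the shared grandparent pair: r = 2·(1/2)^3 = 1/4).
r to a half-sibling = 0.25 (half-sibs share one parent — one path of length 2: r = (1/2)^2 = 1/4).
Summing one r·B term per recipient: 2·0.25·0.0487 + 1·0.25·0.309 = 0.1016.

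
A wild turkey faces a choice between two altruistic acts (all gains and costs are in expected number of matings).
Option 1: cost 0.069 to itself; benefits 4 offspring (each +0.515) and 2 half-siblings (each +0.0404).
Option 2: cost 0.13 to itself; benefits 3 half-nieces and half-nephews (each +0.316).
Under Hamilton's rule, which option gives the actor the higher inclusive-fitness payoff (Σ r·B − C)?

Option 1: r to an offspring = 0.5.
Option 1: r to a half-sibling = 0.25.
Option 1: Σ r·B − C = (4·0.5·0.515 + 2·0.25·0.0404) − 0.069 = 0.9812.
Option 2: r to a half-niece or half-nephew = 0.125.
Option 2: Σ r·B − C = (3·0.125·0.316) − 0.13 = -0.0115.
Option 1 has the higher net inclusive-fitness payoff.

Option 1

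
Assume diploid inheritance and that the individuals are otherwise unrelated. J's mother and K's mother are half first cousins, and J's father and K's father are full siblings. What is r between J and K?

0.140625

Wright's path rule: contributions from independent ancestry routes add.
J and K are related in two ways: half second cousins through their mothers (r = 1/64) and first cousins through their fathers (r = 1/8).
r = 1/64 + 1/8 = 9/64 = 0.140625.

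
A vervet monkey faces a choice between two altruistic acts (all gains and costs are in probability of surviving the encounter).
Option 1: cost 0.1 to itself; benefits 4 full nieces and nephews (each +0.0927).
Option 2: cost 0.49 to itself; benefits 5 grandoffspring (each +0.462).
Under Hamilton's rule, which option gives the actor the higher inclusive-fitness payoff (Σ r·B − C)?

Option 1: r to a full niece or nephew = 0.25.
Option 1: Σ r·B − C = (4·0.25·0.0927) − 0.1 = -0.0073.
Option 2: r to a grandoffspring = 0.25.
Option 2: Σ r·B − C = (5·0.25·0.462) − 0.49 = 0.0875.
Option 2 has the higher net inclusive-fitness payoff.

Option 2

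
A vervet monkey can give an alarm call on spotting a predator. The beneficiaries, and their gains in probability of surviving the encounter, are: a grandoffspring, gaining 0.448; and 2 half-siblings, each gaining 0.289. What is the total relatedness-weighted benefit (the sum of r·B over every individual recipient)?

0.2565

r to a grandoffspring = 0.25 (two parent–offspring links: r = (1/2)^2 = 1/4).
r to a half-sibling = 1/4 (half-sibs share one parent — one path of length 2: r = (1/2)^2 = 1/4).
Summing one r·B term per recipient: 1·0.25·0.448 + 2·0.25·0.289 = 0.2565.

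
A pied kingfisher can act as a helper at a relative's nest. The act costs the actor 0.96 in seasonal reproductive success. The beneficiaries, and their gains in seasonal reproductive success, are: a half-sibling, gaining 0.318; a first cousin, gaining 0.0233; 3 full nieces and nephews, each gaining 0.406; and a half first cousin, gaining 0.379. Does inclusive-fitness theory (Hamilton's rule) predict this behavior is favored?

No

Hamilton's rule: the trait is favored when the sum of r·B over every recipient exceeds the actor's cost C.
r to a half-sibling = 0.25 (half-sibs share one parent — one path of length 2: r = (1/2)^2 = 1/4).
r to a first cousin = 1/8 (first cousins share one grandparent pair — two paths of length 4: r = 2·(1/2)^4 = 1/8).
r to a full niece or nephew = 1/4 (full aunt/uncle↔niece/nephew: two paths of length 3 through the shared grandparent pair: r = 2·(1/2)^3 = 1/4).
r to a half first cousin = 0.0625 (half first cousins share one grandparent — one path of length 4: r = (1/2)^4 = 1/16).
Summing one r·B term per recipient: 1·0.25·0.318 + 1·0.125·0.0233 + 3·0.25·0.406 + 1·0.0625·0.379 = 0.4106.
0.4106 < 0.96: the indirect benefit is less than the cost.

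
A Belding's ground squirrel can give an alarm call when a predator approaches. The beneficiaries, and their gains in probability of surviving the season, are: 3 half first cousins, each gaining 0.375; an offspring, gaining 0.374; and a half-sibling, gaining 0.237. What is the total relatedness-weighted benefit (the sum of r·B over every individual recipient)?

r to a half first cousin = 1/16 (half first cousins share one grandparent — one path of length 4: r = (1/2)^4 = 1/16).
r to an offspring = 0.5 (one parent–offspring link: r = (1/2)^1 = 1/2).
r to a half-sibling = 1/4 (half-sibs share one parent — one path of length 2: r = (1/2)^2 = 1/4).
Summing one r·B term per recipient: 3·0.0625·0.375 + 1·0.5·0.374 + 1·0.25·0.237 = 0.3165625.

0.3165625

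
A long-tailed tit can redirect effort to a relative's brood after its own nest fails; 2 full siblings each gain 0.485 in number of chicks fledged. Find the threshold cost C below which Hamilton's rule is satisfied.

0.485

r to a full sibling = 1/2 (full sibs share both parents — two paths of length 2: r = 2·(1/2)^2 = 1/2).
Hamilton's rule: n·r·B > C, so the trait is favored while C < n·r·B = 2·0.5·0.485 = 0.485.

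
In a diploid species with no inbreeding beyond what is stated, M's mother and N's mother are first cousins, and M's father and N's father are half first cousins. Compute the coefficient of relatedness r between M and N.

0.046875

Independent pedigree routes through distinct common ancestors add.
M and N are related in two ways: second cousins through their mothers (r = 1/32) and half second cousins through their fathers (r = 1/64).
r = 1/32 + 1/64 = 3/64 = 0.046875.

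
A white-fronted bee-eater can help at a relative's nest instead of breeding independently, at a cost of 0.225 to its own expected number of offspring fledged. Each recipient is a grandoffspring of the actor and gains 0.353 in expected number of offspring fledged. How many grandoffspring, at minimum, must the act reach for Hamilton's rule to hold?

r to a grandoffspring = 1/4 (two parent–offspring links: r = (1/2)^2 = 1/4).
Hamilton's rule: n·r·B > C  ⇒  n > C/(r·B) = 0.225/(0.25·0.353) = 2.55.
The smallest integer exceeding 2.55 is 3.

3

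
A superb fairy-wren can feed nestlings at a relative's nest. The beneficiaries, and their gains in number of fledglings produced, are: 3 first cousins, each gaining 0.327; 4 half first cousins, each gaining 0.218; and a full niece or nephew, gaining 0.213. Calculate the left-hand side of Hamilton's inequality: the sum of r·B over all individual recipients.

0.230375

r to a first cousin = 0.125 (first cousins share one grandparent pair — two paths of length 4: r = 2·(1/2)^4 = 1/8).
r to a half first cousin = 1/16 (half first cousins share one grandparent — one path of length 4: r = (1/2)^4 = 1/16).
r to a full niece or nephew = 0.25 (full aunt/uncle↔niece/nephew: two paths of length 3 through the shared grandparent pair: r = 2·(1/2)^3 = 1/4).
Summing one r·B term per recipient: 3·0.125·0.327 + 4·0.0625·0.218 + 1·0.25·0.213 = 0.230375.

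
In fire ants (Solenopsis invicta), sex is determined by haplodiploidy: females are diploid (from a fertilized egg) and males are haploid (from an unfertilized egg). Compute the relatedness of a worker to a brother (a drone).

Her haploid brother carries none of their father's genes and a random half of their mother's genome; that half matches the maternal half of her own genome with probability 1/2: r = 1/2 · 1/2 = 1/4.

0.25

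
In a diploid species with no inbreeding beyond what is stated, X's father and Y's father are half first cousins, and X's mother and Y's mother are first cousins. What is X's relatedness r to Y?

0.046875

Independent pedigree routes through distinct common ancestors add.
X and Y are related in two ways: half second cousins through their fathers (r = 1/64) and second cousins through their mothers (r = 1/32).
r = 1/64 + 1/32 = 3/64 = 0.046875.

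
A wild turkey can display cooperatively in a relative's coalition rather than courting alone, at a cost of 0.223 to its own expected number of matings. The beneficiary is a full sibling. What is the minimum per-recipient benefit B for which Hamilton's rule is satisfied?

r to a full sibling = 1/2 (full sibs share both parents — two paths of length 2: r = 2·(1/2)^2 = 1/2).
Hamilton's rule with n recipients of equal r: n·r·B > C, so B > C/(n·r) = 0.223/(1·0.5) = 0.446.

0.446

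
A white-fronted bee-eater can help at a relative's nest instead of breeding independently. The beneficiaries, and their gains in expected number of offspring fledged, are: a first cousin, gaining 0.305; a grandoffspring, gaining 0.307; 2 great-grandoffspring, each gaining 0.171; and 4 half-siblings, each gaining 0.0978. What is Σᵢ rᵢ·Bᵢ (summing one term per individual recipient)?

r to a first cousin = 1/8 (first cousins share one grandparent pair — two paths of length 4: r = 2·(1/2)^4 = 1/8).
r to a grandoffspring = 1/4 (two parent–offspring links: r = (1/2)^2 = 1/4).
r to a great-grandoffspring = 0.125 (three parent–offspring links: r = (1/2)^3 = 1/8).
r to a half-sibling = 0.25 (half-sibs share one parent — one path of length 2: r = (1/2)^2 = 1/4).
Summing one r·B term per recipient: 1·0.125·0.305 + 1·0.25·0.307 + 2·0.125·0.171 + 4·0.25·0.0978 = 0.255425.

0.255425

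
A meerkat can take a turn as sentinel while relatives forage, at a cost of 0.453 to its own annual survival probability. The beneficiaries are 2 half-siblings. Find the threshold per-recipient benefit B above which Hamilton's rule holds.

0.906

r to a half-sibling = 1/4 (half-sibs share one parent — one path of length 2: r = (1/2)^2 = 1/4).
Hamilton's rule with n recipients of equal r: n·r·B > C, so B > C/(n·r) = 0.453/(2·0.25) = 0.906.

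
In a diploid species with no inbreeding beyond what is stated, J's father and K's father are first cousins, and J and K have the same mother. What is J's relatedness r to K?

0.28125

With two independent routes of shared ancestry, r is the sum of the two contributions.
J and K are related in two ways: second cousins through their fathers (r = 1/32) and half-sibs through their shared mother (r = 1/4).
r = 1/32 + 1/4 = 0.28125.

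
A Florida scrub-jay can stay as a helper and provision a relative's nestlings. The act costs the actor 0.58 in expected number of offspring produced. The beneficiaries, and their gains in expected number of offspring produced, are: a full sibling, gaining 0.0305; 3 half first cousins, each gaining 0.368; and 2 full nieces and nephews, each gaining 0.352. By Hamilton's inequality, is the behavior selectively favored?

Hamilton's rule: the trait is favored when the sum of r·B over every recipient exceeds the actor's cost C.
r to a full sibling = 1/2 (full sibs share both parents — two paths of length 2: r = 2·(1/2)^2 = 1/2).
r to a half first cousin = 1/16 (half first cousins share one grandparent — one path of length 4: r = (1/2)^4 = 1/16).
r to a full niece or nephew = 0.25 (full aunt/uncle↔niece/nephew: two paths of length 3 through the shared grandparent pair: r = 2·(1/2)^3 = 1/4).
Summing one r·B term per recipient: 1·0.5·0.0305 + 3·0.0625·0.368 + 2·0.25·0.352 = 0.26025.
0.26025 < 0.58: the indirect benefit is less than the cost.

No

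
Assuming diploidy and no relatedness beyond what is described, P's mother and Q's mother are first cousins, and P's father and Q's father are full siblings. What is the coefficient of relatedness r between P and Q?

Independent pedigree routes through distinct common ancestors add.
P and Q are related in two ways: second cousins through their mothers (r = 1/32) and first cousins through their fathers (r = 1/8).
r = 1/32 + 1/8 = 5/32 = 0.15625.

0.15625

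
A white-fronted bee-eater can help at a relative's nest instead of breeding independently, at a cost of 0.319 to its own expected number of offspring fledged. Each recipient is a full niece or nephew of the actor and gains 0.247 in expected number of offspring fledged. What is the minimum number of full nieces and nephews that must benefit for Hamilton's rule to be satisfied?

r to a full niece or nephew = 1/4 (full aunt/uncle↔niece/nephew: two paths of length 3 through the shared grandparent pair: r = 2·(1/2)^3 = 1/4).
Hamilton's rule: n·r·B > C  ⇒  n > C/(r·B) = 0.319/(0.25·0.247) = 5.166.
The smallest integer exceeding 5.166 is 6.

6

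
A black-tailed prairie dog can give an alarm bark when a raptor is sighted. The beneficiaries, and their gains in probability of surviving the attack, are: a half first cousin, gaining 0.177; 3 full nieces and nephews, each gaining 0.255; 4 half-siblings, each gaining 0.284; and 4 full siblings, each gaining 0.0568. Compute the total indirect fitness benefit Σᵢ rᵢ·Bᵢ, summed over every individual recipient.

r to a half first cousin = 1/16 (half first cousins share one grandparent — one path of length 4: r = (1/2)^4 = 1/16).
r to a full niece or nephew = 0.25 (full aunt/uncle↔niece/nephew: two paths of length 3 through the shared grandparent pair: r = 2·(1/2)^3 = 1/4).
r to a half-sibling = 0.25 (half-sibs share one parent — one path of length 2: r = (1/2)^2 = 1/4).
r to a full sibling = 0.5 (full sibs share both parents — two paths of length 2: r = 2·(1/2)^2 = 1/2).
Summing one r·B term per recipient: 1·0.0625·0.177 + 3·0.25·0.255 + 4·0.25·0.284 + 4·0.5·0.0568 = 0.5999125.

0.5999125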